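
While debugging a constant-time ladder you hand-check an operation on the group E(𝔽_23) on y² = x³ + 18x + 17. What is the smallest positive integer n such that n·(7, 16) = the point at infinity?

10

2P: tangent at (7, 16): λ = (3·7² + 18)/(2·16) ≡ 4/9. 9⁻¹ ≡ 18 (mod 23) since 9·18 = 162 ≡ 1, so λ ≡ 4·18 ≡ 3.
  x = λ² - 7 - 7 = 9 - 14 ≡ 18; y = λ·(7 - 18) - 16 ≡ 20. → (18, 20)
3P: (18, 20) + (7, 16). λ = (16 - 20)/(7 - 18) ≡ 19/12 mod 23. 12⁻¹ ≡ 2 (mod 23), so λ ≡ 15.
  x = λ² - 18 - 7 = 225 - 25 ≡ 16; y = λ·(18 - 16) - 20 ≡ 10. → (16, 10)
4P: (16, 10) + (7, 16). λ = (16 - 10)/(7 - 16) ≡ 6/14 mod 23. 14⁻¹ ≡ 5 (mod 23), so λ ≡ 7.
  x = λ² - 16 - 7 = 49 - 23 ≡ 3; y = λ·(16 - 3) - 10 ≡ 12. → (3, 12)
5P: (3, 12) + (7, 16). λ = (16 - 12)/(7 - 3) ≡ 4/4 mod 23. 4⁻¹ ≡ 6 (mod 23) since 4·6 = 24 ≡ 1, so λ ≡ 1.
  x = λ² - 3 - 7 = 1 - 10 ≡ 14; y = λ·(3 - 14) - 12 ≡ 0. → (14, 0)
6P: (14, 0) + (7, 16). λ = (16 - 0)/(7 - 14) ≡ 16/16 mod 23. 16⁻¹ ≡ 13 (mod 23), so λ ≡ 1.
  x = λ² - 14 - 7 = 1 - 21 ≡ 3; y = λ·(14 - 3) - 0 ≡ 11. → (3, 11)
7P: (3, 11) + (7, 16). λ = (16 - 11)/(7 - 3) ≡ 5/4 mod 23. 4⁻¹ ≡ 6 (mod 23), so λ ≡ 7.
  x = λ² - 3 - 7 = 49 - 10 ≡ 16; y = λ·(3 - 16) - 11 ≡ 13. → (16, 13)
8P: (16, 13) + (7, 16). λ = (16 - 13)/(7 - 16) ≡ 3/14 mod 23. 14⁻¹ ≡ 5 (mod 23), so λ ≡ 15.
  x = λ² - 16 - 7 = 225 - 23 ≡ 18; y = λ·(16 - 18) - 13 ≡ 3. → (18, 3)
9P: (18, 3) + (7, 16). λ = (16 - 3)/(7 - 18) ≡ 13/12 mod 23. 12⁻¹ ≡ 2 (mod 23) since 12·2 = 24 ≡ 1, so λ ≡ 3.
  x = λ² - 18 - 7 = 9 - 25 ≡ 7; y = λ·(18 - 7) - 3 ≡ 7. → (7, 7)
10P: (7, 7) + (7, 16): same x and y₁ ≡ -y₂, so the sum is the point at infinity.
10P = the point at infinity, so the order is 10.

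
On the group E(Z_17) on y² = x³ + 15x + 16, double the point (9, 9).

(8, 11)

tangent at (9, 9): λ = (3·9² + 15)/(2·9) ≡ 3/1. 1⁻¹ ≡ 1 (mod 17), so λ ≡ 3·1 ≡ 3.
  x = λ² - 9 - 9 = 9 - 18 ≡ 8; y = λ·(9 - 8) - 9 ≡ 11. → (8, 11)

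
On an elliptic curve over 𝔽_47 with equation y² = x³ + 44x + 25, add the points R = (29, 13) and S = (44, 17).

(10, 14)

(29, 13) + (44, 17). λ = (17 - 13)/(44 - 29) ≡ 4/15 mod 47. 15⁻¹ ≡ 22 (mod 47) since 15·22 = 330 ≡ 1, so λ ≡ 41.
  x = λ² - 29 - 44 = 1681 - 73 ≡ 10; y = λ·(29 - 10) - 13 ≡ 14. → (10, 14)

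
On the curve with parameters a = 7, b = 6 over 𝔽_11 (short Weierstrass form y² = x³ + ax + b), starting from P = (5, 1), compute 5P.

Double-and-add on 5 = (101)₂. Start with P = (5, 1) for the leading 1-bit.
double: tangent at (5, 1): λ = (3·5² + 7)/(2·1) ≡ 5/2. 2⁻¹ ≡ 6 (mod 11), so λ ≡ 5·6 ≡ 8.
  x = λ² - 5 - 5 = 64 - 10 ≡ 10; y = λ·(5 - 10) - 1 ≡ 3. → (10, 3)
double: tangent at (10, 3): λ = (3·10² + 7)/(2·3) ≡ 10/6. 6⁻¹ ≡ 2 (mod 11) since 6·2 = 12 ≡ 1, so λ ≡ 10·2 ≡ 9.
  x = λ² - 10 - 10 = 81 - 20 ≡ 6; y = λ·(10 - 6) - 3 ≡ 0. → (6, 0)
add P: (6, 0) + (5, 1). λ = (1 - 0)/(5 - 6) ≡ 1/10 mod 11. 10⁻¹ ≡ 10 (mod 11) since 10·10 = 100 ≡ 1, so λ ≡ 10.
  x = λ² - 6 - 5 = 100 - 11 ≡ 1; y = λ·(6 - 1) - 0 ≡ 6. → (1, 6)

(1, 6)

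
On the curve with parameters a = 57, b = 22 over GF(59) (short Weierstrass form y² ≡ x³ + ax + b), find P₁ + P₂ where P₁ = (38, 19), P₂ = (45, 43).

(1, 32)

(38, 19) + (45, 43). λ = (43 - 19)/(45 - 38) ≡ 24/7 mod 59. 7⁻¹ ≡ 17 (mod 59), so λ ≡ 54.
  x = λ² - 38 - 45 = 2916 - 83 ≡ 1; y = λ·(38 - 1) - 19 ≡ 32. → (1, 32)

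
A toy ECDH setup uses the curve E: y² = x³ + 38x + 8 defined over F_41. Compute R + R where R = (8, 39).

(0, 34)

tangent at (8, 39): λ = (3·8² + 38)/(2·39) ≡ 25/37. 37⁻¹ ≡ 10 (mod 41), so λ ≡ 25·10 ≡ 4.
  x = λ² - 8 - 8 = 16 - 16 ≡ 0; y = λ·(8 - 0) - 39 ≡ 34. → (0, 34)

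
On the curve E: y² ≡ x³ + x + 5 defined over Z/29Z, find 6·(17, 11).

Write Q = (17, 11).
Repeated addition: build up to 6Q.
2Q: tangent at (17, 11): λ = (3·17² + 1)/(2·11) ≡ 27/22. 22⁻¹ ≡ 4 (mod 29) since 22·4 = 88 ≡ 1, so λ ≡ 27·4 ≡ 21.
  x = λ² - 17 - 17 = 441 - 34 ≡ 1; y = λ·(17 - 1) - 11 ≡ 6. → (1, 6)
3Q: (1, 6) + (17, 11). λ = (11 - 6)/(17 - 1) ≡ 5/16 mod 29. 16⁻¹ ≡ 20 (mod 29), so λ ≡ 13.
  x = λ² - 1 - 17 = 169 - 18 ≡ 6; y = λ·(1 - 6) - 6 ≡ 16. → (6, 16)
4Q: (6, 16) + (17, 11). λ = (11 - 16)/(17 - 6) ≡ 24/11 mod 29. 11⁻¹ ≡ 8 (mod 29), so λ ≡ 18.
  x = λ² - 6 - 17 = 324 - 23 ≡ 11; y = λ·(6 - 11) - 16 ≡ 10. → (11, 10)
5Q: (11, 10) + (17, 11). λ = (11 - 10)/(17 - 11) ≡ 1/6 mod 29. 6⁻¹ ≡ 5 (mod 29), so λ ≡ 5.
  x = λ² - 11 - 17 = 25 - 28 ≡ 26; y = λ·(11 - 26) - 10 ≡ 2. → (26, 2)
6Q: (26, 2) + (17, 11). λ = (11 - 2)/(17 - 26) ≡ 9/20 mod 29. 20⁻¹ ≡ 16 (mod 29) since 20·16 = 320 ≡ 1, so λ ≡ 28.
  x = λ² - 26 - 17 = 784 - 43 ≡ 16; y = λ·(26 - 16) - 2 ≡ 17. → (16, 17)

(16, 17)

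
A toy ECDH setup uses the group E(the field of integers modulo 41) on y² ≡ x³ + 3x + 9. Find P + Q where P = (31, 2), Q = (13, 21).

(31, 2) + (13, 21). λ = (21 - 2)/(13 - 31) ≡ 19/23 mod 41. 23⁻¹ ≡ 25 (mod 41) since 23·25 = 575 ≡ 1, so λ ≡ 24.
  x = λ² - 31 - 13 = 576 - 44 ≡ 40; y = λ·(31 - 40) - 2 ≡ 28. → (40, 28)

(40, 28)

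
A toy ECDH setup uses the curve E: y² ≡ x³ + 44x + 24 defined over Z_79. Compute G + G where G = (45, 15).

(41, 53)

tangent at (45, 15): λ = (3·45² + 44)/(2·15) ≡ 36/30. 30⁻¹ ≡ 29 (mod 79) since 30·29 = 870 ≡ 1, so λ ≡ 36·29 ≡ 17.
  x = λ² - 45 - 45 = 289 - 90 ≡ 41; y = λ·(45 - 41) - 15 ≡ 53. → (41, 53)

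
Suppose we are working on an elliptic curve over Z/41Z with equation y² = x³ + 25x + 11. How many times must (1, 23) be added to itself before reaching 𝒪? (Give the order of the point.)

2P: tangent at (1, 23): λ = (3·1² + 25)/(2·23) ≡ 28/5. 5⁻¹ ≡ 33 (mod 41), so λ ≡ 28·33 ≡ 22.
  x = λ² - 1 - 1 = 484 - 2 ≡ 31; y = λ·(1 - 31) - 23 ≡ 14. → (31, 14)
3P: (31, 14) + (1, 23). λ = (23 - 14)/(1 - 31) ≡ 9/11 mod 41. 11⁻¹ ≡ 15 (mod 41), so λ ≡ 12.
  x = λ² - 31 - 1 = 144 - 32 ≡ 30; y = λ·(31 - 30) - 14 ≡ 39. → (30, 39)
4P: (30, 39) + (1, 23). λ = (23 - 39)/(1 - 30) ≡ 25/12 mod 41. 12⁻¹ ≡ 24 (mod 41), so λ ≡ 26.
  x = λ² - 30 - 1 = 676 - 31 ≡ 30; y = λ·(30 - 30) - 39 ≡ 2. → (30, 2)
5P: (30, 2) + (1, 23). λ = (23 - 2)/(1 - 30) ≡ 21/12 mod 41. 12⁻¹ ≡ 24 (mod 41) since 12·24 = 288 ≡ 1, so λ ≡ 12.
  x = λ² - 30 - 1 = 144 - 31 ≡ 31; y = λ·(30 - 31) - 2 ≡ 27. → (31, 27)
6P: (31, 27) + (1, 23). λ = (23 - 27)/(1 - 31) ≡ 37/11 mod 41. 11⁻¹ ≡ 15 (mod 41), so λ ≡ 22.
  x = λ² - 31 - 1 = 484 - 32 ≡ 1; y = λ·(31 - 1) - 27 ≡ 18. → (1, 18)
7P: (1, 18) + (1, 23): same x and y₁ ≡ -y₂, so the sum is 𝒪.
7P = 𝒪, so the order is 7.

7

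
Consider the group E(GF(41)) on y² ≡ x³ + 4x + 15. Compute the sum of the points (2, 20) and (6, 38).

(2, 21)

(2, 20) + (6, 38). λ = (38 - 20)/(6 - 2) ≡ 18/4 mod 41. 4⁻¹ ≡ 31 (mod 41) since 4·31 = 124 ≡ 1, so λ ≡ 25.
  x = λ² - 2 - 6 = 625 - 8 ≡ 2; y = λ·(2 - 2) - 20 ≡ 21. → (2, 21)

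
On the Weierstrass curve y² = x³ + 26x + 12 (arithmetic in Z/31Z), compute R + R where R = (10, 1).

(13, 6)

tangent at (10, 1): λ = (3·10² + 26)/(2·1) ≡ 16/2. 2⁻¹ ≡ 16 (mod 31), so λ ≡ 16·16 ≡ 8.
  x = λ² - 10 - 10 = 64 - 20 ≡ 13; y = λ·(10 - 13) - 1 ≡ 6. → (13, 6)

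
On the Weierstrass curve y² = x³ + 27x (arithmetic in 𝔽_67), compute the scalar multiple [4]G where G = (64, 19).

(60, 65)

Double-and-add on 4 = (100)₂. Start with G = (64, 19) for the leading 1-bit.
double: tangent at (64, 19): λ = (3·64² + 27)/(2·19) ≡ 54/38. 38⁻¹ ≡ 30 (mod 67), so λ ≡ 54·30 ≡ 12.
  x = λ² - 64 - 64 = 144 - 128 ≡ 16; y = λ·(64 - 16) - 19 ≡ 21. → (16, 21)
double: tangent at (16, 21): λ = (3·16² + 27)/(2·21) ≡ 58/42. 42⁻¹ ≡ 8 (mod 67), so λ ≡ 58·8 ≡ 62.
  x = λ² - 16 - 16 = 3844 - 32 ≡ 60; y = λ·(16 - 60) - 21 ≡ 65. → (60, 65)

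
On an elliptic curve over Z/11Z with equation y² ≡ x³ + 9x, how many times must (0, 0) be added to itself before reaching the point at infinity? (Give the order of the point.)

2

2P: (0, 0) + (0, 0): same x and y₁ ≡ -y₂, so the sum is the point at infinity.
2P = the point at infinity, so the order is 2.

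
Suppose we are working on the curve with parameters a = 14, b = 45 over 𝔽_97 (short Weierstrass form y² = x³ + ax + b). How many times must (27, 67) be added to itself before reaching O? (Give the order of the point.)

2P: tangent at (27, 67): λ = (3·27² + 14)/(2·67) ≡ 67/37. 37⁻¹ ≡ 21 (mod 97), so λ ≡ 67·21 ≡ 49.
  x = λ² - 27 - 27 = 2401 - 54 ≡ 19; y = λ·(27 - 19) - 67 ≡ 34. → (19, 34)
3P: (19, 34) + (27, 67). λ = (67 - 34)/(27 - 19) ≡ 33/8 mod 97. 8⁻¹ ≡ 85 (mod 97) since 8·85 = 680 ≡ 1, so λ ≡ 89.
  x = λ² - 19 - 27 = 7921 - 46 ≡ 18; y = λ·(19 - 18) - 34 ≡ 55. → (18, 55)
4P: (18, 55) + (27, 67). λ = (67 - 55)/(27 - 18) ≡ 12/9 mod 97. 9⁻¹ ≡ 54 (mod 97) since 9·54 = 486 ≡ 1, so λ ≡ 66.
  x = λ² - 18 - 27 = 4356 - 45 ≡ 43; y = λ·(18 - 43) - 55 ≡ 41. → (43, 41)
5P: (43, 41) + (27, 67). λ = (67 - 41)/(27 - 43) ≡ 26/81 mod 97. 81⁻¹ ≡ 6 (mod 97), so λ ≡ 59.
  x = λ² - 43 - 27 = 3481 - 70 ≡ 16; y = λ·(43 - 16) - 41 ≡ 0. → (16, 0)
6P: (16, 0) + (27, 67). λ = (67 - 0)/(27 - 16) ≡ 67/11 mod 97. 11⁻¹ ≡ 53 (mod 97), so λ ≡ 59.
  x = λ² - 16 - 27 = 3481 - 43 ≡ 43; y = λ·(16 - 43) - 0 ≡ 56. → (43, 56)
7P: (43, 56) + (27, 67). λ = (67 - 56)/(27 - 43) ≡ 11/81 mod 97. 81⁻¹ ≡ 6 (mod 97), so λ ≡ 66.
  x = λ² - 43 - 27 = 4356 - 70 ≡ 18; y = λ·(43 - 18) - 56 ≡ 42. → (18, 42)
8P: (18, 42) + (27, 67). λ = (67 - 42)/(27 - 18) ≡ 25/9 mod 97. 9⁻¹ ≡ 54 (mod 97), so λ ≡ 89.
  x = λ² - 18 - 27 = 7921 - 45 ≡ 19; y = λ·(18 - 19) - 42 ≡ 63. → (19, 63)
9P: (19, 63) + (27, 67). λ = (67 - 63)/(27 - 19) ≡ 4/8 mod 97. 8⁻¹ ≡ 85 (mod 97), so λ ≡ 49.
  x = λ² - 19 - 27 = 2401 - 46 ≡ 27; y = λ·(19 - 27) - 63 ≡ 30. → (27, 30)
10P: (27, 30) + (27, 67): same x and y₁ ≡ -y₂, so the sum is O.
10P = O, so the order is 10.

10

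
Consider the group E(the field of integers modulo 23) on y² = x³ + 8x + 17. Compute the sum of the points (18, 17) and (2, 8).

(7, 5)

(18, 17) + (2, 8). λ = (8 - 17)/(2 - 18) ≡ 14/7 mod 23. 7⁻¹ ≡ 10 (mod 23), so λ ≡ 2.
  x = λ² - 18 - 2 = 4 - 20 ≡ 7; y = λ·(18 - 7) - 17 ≡ 5. → (7, 5)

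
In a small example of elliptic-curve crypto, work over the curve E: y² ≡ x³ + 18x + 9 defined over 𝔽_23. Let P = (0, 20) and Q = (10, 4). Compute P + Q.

(0, 20) + (10, 4). λ = (4 - 20)/(10 - 0) ≡ 7/10 mod 23. 10⁻¹ ≡ 7 (mod 23), so λ ≡ 3.
  x = λ² - 0 - 10 = 9 - 10 ≡ 22; y = λ·(0 - 22) - 20 ≡ 6. → (22, 6)

(22, 6)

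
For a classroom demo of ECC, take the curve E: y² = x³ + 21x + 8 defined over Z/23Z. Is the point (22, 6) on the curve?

y² = 6² ≡ 13; x³ + 21x + 8 = 11118 ≡ 9 (mod 23). 13 ≠ 9.

no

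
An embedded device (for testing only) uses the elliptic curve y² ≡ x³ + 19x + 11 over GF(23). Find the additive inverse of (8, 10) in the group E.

(8, 13)

-(8, 10) = (8, -10 mod 23) = (8, 13).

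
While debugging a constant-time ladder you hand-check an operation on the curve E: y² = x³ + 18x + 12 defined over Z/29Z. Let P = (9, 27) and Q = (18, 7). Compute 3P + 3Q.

First 3P:
Repeated addition: build up to 3P.
2P: tangent at (9, 27): λ = (3·9² + 18)/(2·27) ≡ 0/25. 25⁻¹ ≡ 7 (mod 29), so λ ≡ 0·7 ≡ 0.
  x = λ² - 9 - 9 = 0 - 18 ≡ 11; y = λ·(9 - 11) - 27 ≡ 2. → (11, 2)
3P: (11, 2) + (9, 27). λ = (27 - 2)/(9 - 11) ≡ 25/27 mod 29. 27⁻¹ ≡ 14 (mod 29), so λ ≡ 2.
  x = λ² - 11 - 9 = 4 - 20 ≡ 13; y = λ·(11 - 13) - 2 ≡ 23. → (13, 23)
3P = (13, 23).
Next 3Q:
Repeated addition: build up to 3Q.
2Q: tangent at (18, 7): λ = (3·18² + 18)/(2·7) ≡ 4/14. 14⁻¹ ≡ 27 (mod 29), so λ ≡ 4·27 ≡ 21.
  x = λ² - 18 - 18 = 441 - 36 ≡ 28; y = λ·(18 - 28) - 7 ≡ 15. → (28, 15)
3Q: (28, 15) + (18, 7). λ = (7 - 15)/(18 - 28) ≡ 21/19 mod 29. 19⁻¹ ≡ 26 (mod 29), so λ ≡ 24.
  x = λ² - 28 - 18 = 576 - 46 ≡ 8; y = λ·(28 - 8) - 15 ≡ 1. → (8, 1)
3Q = (8, 1).
Finally 3P + 3Q:
(13, 23) + (8, 1). λ = (1 - 23)/(8 - 13) ≡ 7/24 mod 29. 24⁻¹ ≡ 23 (mod 29), so λ ≡ 16.
  x = λ² - 13 - 8 = 256 - 21 ≡ 3; y = λ·(13 - 3) - 23 ≡ 21. → (3, 21)

(3, 21)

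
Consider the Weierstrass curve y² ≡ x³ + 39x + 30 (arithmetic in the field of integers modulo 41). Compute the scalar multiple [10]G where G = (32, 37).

(25, 5)

Repeated addition: build up to 10G.
2G: tangent at (32, 37): λ = (3·32² + 39)/(2·37) ≡ 36/33. 33⁻¹ ≡ 5 (mod 41) since 33·5 = 165 ≡ 1, so λ ≡ 36·5 ≡ 16.
  x = λ² - 32 - 32 = 256 - 64 ≡ 28; y = λ·(32 - 28) - 37 ≡ 27. → (28, 27)
3G: (28, 27) + (32, 37). λ = (37 - 27)/(32 - 28) ≡ 10/4 mod 41. 4⁻¹ ≡ 31 (mod 41), so λ ≡ 23.
  x = λ² - 28 - 32 = 529 - 60 ≡ 18; y = λ·(28 - 18) - 27 ≡ 39. → (18, 39)
4G: (18, 39) + (32, 37). λ = (37 - 39)/(32 - 18) ≡ 39/14 mod 41. 14⁻¹ ≡ 3 (mod 41), so λ ≡ 35.
  x = λ² - 18 - 32 = 1225 - 50 ≡ 27; y = λ·(18 - 27) - 39 ≡ 15. → (27, 15)
5G: (27, 15) + (32, 37). λ = (37 - 15)/(32 - 27) ≡ 22/5 mod 41. 5⁻¹ ≡ 33 (mod 41), so λ ≡ 29.
  x = λ² - 27 - 32 = 841 - 59 ≡ 3; y = λ·(27 - 3) - 15 ≡ 25. → (3, 25)
6G: (3, 25) + (32, 37). λ = (37 - 25)/(32 - 3) ≡ 12/29 mod 41. 29⁻¹ ≡ 17 (mod 41), so λ ≡ 40.
  x = λ² - 3 - 32 = 1600 - 35 ≡ 7; y = λ·(3 - 7) - 25 ≡ 20. → (7, 20)
7G: (7, 20) + (32, 37). λ = (37 - 20)/(32 - 7) ≡ 17/25 mod 41. 25⁻¹ ≡ 23 (mod 41), so λ ≡ 22.
  x = λ² - 7 - 32 = 484 - 39 ≡ 35; y = λ·(7 - 35) - 20 ≡ 20. → (35, 20)
8G: (35, 20) + (32, 37). λ = (37 - 20)/(32 - 35) ≡ 17/38 mod 41. 38⁻¹ ≡ 27 (mod 41), so λ ≡ 8.
  x = λ² - 35 - 32 = 64 - 67 ≡ 38; y = λ·(35 - 38) - 20 ≡ 38. → (38, 38)
9G: (38, 38) + (32, 37). λ = (37 - 38)/(32 - 38) ≡ 40/35 mod 41. 35⁻¹ ≡ 34 (mod 41), so λ ≡ 7.
  x = λ² - 38 - 32 = 49 - 70 ≡ 20; y = λ·(38 - 20) - 38 ≡ 6. → (20, 6)
10G: (20, 6) + (32, 37). λ = (37 - 6)/(32 - 20) ≡ 31/12 mod 41. 12⁻¹ ≡ 24 (mod 41), so λ ≡ 6.
  x = λ² - 20 - 32 = 36 - 52 ≡ 25; y = λ·(20 - 25) - 6 ≡ 5. → (25, 5)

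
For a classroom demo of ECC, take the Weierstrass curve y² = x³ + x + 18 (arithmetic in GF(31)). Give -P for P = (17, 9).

-(17, 9) = (17, -9 mod 31) = (17, 22).

(17, 22)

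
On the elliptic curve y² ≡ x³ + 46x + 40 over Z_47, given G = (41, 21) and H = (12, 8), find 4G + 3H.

(30, 28)

First 4G:
Repeated addition: build up to 4G.
2G: tangent at (41, 21): λ = (3·41² + 46)/(2·21) ≡ 13/42. 42⁻¹ ≡ 28 (mod 47), so λ ≡ 13·28 ≡ 35.
  x = λ² - 41 - 41 = 1225 - 82 ≡ 15; y = λ·(41 - 15) - 21 ≡ 43. → (15, 43)
3G: (15, 43) + (41, 21). λ = (21 - 43)/(41 - 15) ≡ 25/26 mod 47. 26⁻¹ ≡ 38 (mod 47), so λ ≡ 10.
  x = λ² - 15 - 41 = 100 - 56 ≡ 44; y = λ·(15 - 44) - 43 ≡ 43. → (44, 43)
4G: (44, 43) + (41, 21). λ = (21 - 43)/(41 - 44) ≡ 25/44 mod 47. 44⁻¹ ≡ 31 (mod 47) since 44·31 = 1364 ≡ 1, so λ ≡ 23.
  x = λ² - 44 - 41 = 529 - 85 ≡ 21; y = λ·(44 - 21) - 43 ≡ 16. → (21, 16)
4G = (21, 16).
Next 3H:
Repeated addition: build up to 3H.
2H: tangent at (12, 8): λ = (3·12² + 46)/(2·8) ≡ 8/16. 16⁻¹ ≡ 3 (mod 47), so λ ≡ 8·3 ≡ 24.
  x = λ² - 12 - 12 = 576 - 24 ≡ 35; y = λ·(12 - 35) - 8 ≡ 4. → (35, 4)
3H: (35, 4) + (12, 8). λ = (8 - 4)/(12 - 35) ≡ 4/24 mod 47. 24⁻¹ ≡ 2 (mod 47), so λ ≡ 8.
  x = λ² - 35 - 12 = 64 - 47 ≡ 17; y = λ·(35 - 17) - 4 ≡ 46. → (17, 46)
3H = (17, 46).
Finally 4G + 3H:
(21, 16) + (17, 46). λ = (46 - 16)/(17 - 21) ≡ 30/43 mod 47. 43⁻¹ ≡ 35 (mod 47), so λ ≡ 16.
  x = λ² - 21 - 17 = 256 - 38 ≡ 30; y = λ·(21 - 30) - 16 ≡ 28. → (30, 28)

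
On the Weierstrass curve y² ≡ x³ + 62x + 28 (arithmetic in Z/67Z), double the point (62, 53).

(33, 42)

tangent at (62, 53): λ = (3·62² + 62)/(2·53) ≡ 3/39. 39⁻¹ ≡ 55 (mod 67), so λ ≡ 3·55 ≡ 31.
  x = λ² - 62 - 62 = 961 - 124 ≡ 33; y = λ·(62 - 33) - 53 ≡ 42. → (33, 42)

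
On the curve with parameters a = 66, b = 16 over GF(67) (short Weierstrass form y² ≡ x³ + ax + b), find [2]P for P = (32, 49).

tangent at (32, 49): λ = (3·32² + 66)/(2·49) ≡ 56/31. 31⁻¹ ≡ 13 (mod 67), so λ ≡ 56·13 ≡ 58.
  x = λ² - 32 - 32 = 3364 - 64 ≡ 17; y = λ·(32 - 17) - 49 ≡ 17. → (17, 17)

(17, 17)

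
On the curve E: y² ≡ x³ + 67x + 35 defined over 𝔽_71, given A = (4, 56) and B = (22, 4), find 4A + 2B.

First 4A:
Repeated addition: build up to 4A.
2A: tangent at (4, 56): λ = (3·4² + 67)/(2·56) ≡ 44/41. 41⁻¹ ≡ 26 (mod 71), so λ ≡ 44·26 ≡ 8.
  x = λ² - 4 - 4 = 64 - 8 ≡ 56; y = λ·(4 - 56) - 56 ≡ 25. → (56, 25)
3A: (56, 25) + (4, 56). λ = (56 - 25)/(4 - 56) ≡ 31/19 mod 71. 19⁻¹ ≡ 15 (mod 71), so λ ≡ 39.
  x = λ² - 56 - 4 = 1521 - 60 ≡ 41; y = λ·(56 - 41) - 25 ≡ 63. → (41, 63)
4A: (41, 63) + (4, 56). λ = (56 - 63)/(4 - 41) ≡ 64/34 mod 71. 34⁻¹ ≡ 23 (mod 71), so λ ≡ 52.
  x = λ² - 41 - 4 = 2704 - 45 ≡ 32; y = λ·(41 - 32) - 63 ≡ 50. → (32, 50)
4A = (32, 50).
Next 2B:
Repeated addition: build up to 2B.
2B: tangent at (22, 4): λ = (3·22² + 67)/(2·4) ≡ 28/8. 8⁻¹ ≡ 9 (mod 71), so λ ≡ 28·9 ≡ 39.
  x = λ² - 22 - 22 = 1521 - 44 ≡ 57; y = λ·(22 - 57) - 4 ≡ 51. → (57, 51)
2B = (57, 51).
Finally 4A + 2B:
(32, 50) + (57, 51). λ = (51 - 50)/(57 - 32) ≡ 1/25 mod 71. 25⁻¹ ≡ 54 (mod 71) since 25·54 = 1350 ≡ 1, so λ ≡ 54.
  x = λ² - 32 - 57 = 2916 - 89 ≡ 58; y = λ·(32 - 58) - 50 ≡ 37. → (58, 37)

(58, 37)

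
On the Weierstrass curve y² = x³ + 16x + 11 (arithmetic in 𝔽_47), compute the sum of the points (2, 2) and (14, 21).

(26, 7)

(2, 2) + (14, 21). λ = (21 - 2)/(14 - 2) ≡ 19/12 mod 47. 12⁻¹ ≡ 4 (mod 47), so λ ≡ 29.
  x = λ² - 2 - 14 = 841 - 16 ≡ 26; y = λ·(2 - 26) - 2 ≡ 7. → (26, 7)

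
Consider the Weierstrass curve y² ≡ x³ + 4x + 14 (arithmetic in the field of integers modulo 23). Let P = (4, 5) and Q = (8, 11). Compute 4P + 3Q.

First 4P:
Double-and-add on 4 = (100)₂. Start with P = (4, 5) for the leading 1-bit.
double: tangent at (4, 5): λ = (3·4² + 4)/(2·5) ≡ 6/10. 10⁻¹ ≡ 7 (mod 23), so λ ≡ 6·7 ≡ 19.
  x = λ² - 4 - 4 = 361 - 8 ≡ 8; y = λ·(4 - 8) - 5 ≡ 11. → (8, 11)
double: tangent at (8, 11): λ = (3·8² + 4)/(2·11) ≡ 12/22. 22⁻¹ ≡ 22 (mod 23), so λ ≡ 12·22 ≡ 11.
  x = λ² - 8 - 8 = 121 - 16 ≡ 13; y = λ·(8 - 13) - 11 ≡ 3. → (13, 3)
4P = (13, 3).
Next 3Q:
Repeated addition: build up to 3Q.
2Q: tangent at (8, 11): λ = (3·8² + 4)/(2·11) ≡ 12/22. 22⁻¹ ≡ 22 (mod 23) since 22·22 = 484 ≡ 1, so λ ≡ 12·22 ≡ 11.
  x = λ² - 8 - 8 = 121 - 16 ≡ 13; y = λ·(8 - 13) - 11 ≡ 3. → (13, 3)
3Q: (13, 3) + (8, 11). λ = (11 - 3)/(8 - 13) ≡ 8/18 mod 23. 18⁻¹ ≡ 9 (mod 23) since 18·9 = 162 ≡ 1, so λ ≡ 3.
  x = λ² - 13 - 8 = 9 - 21 ≡ 11; y = λ·(13 - 11) - 3 ≡ 3. → (11, 3)
3Q = (11, 3).
Finally 4P + 3Q:
(13, 3) + (11, 3). λ = (3 - 3)/(11 - 13) ≡ 0/21 mod 23. 21⁻¹ ≡ 11 (mod 23), so λ ≡ 0.
  x = λ² - 13 - 11 = 0 - 24 ≡ 22; y = λ·(13 - 22) - 3 ≡ 20. → (22, 20)

(22, 20)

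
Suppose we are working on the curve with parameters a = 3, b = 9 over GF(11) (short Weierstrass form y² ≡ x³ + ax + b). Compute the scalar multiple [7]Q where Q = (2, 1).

(3, 10)

Repeated addition: build up to 7Q.
2Q: tangent at (2, 1): λ = (3·2² + 3)/(2·1) ≡ 4/2. 2⁻¹ ≡ 6 (mod 11) since 2·6 = 12 ≡ 1, so λ ≡ 4·6 ≡ 2.
  x = λ² - 2 - 2 = 4 - 4 ≡ 0; y = λ·(2 - 0) - 1 ≡ 3. → (0, 3)
3Q: (0, 3) + (2, 1). λ = (1 - 3)/(2 - 0) ≡ 9/2 mod 11. 2⁻¹ ≡ 6 (mod 11), so λ ≡ 10.
  x = λ² - 0 - 2 = 100 - 2 ≡ 10; y = λ·(0 - 10) - 3 ≡ 7. → (10, 7)
4Q: (10, 7) + (2, 1). λ = (1 - 7)/(2 - 10) ≡ 5/3 mod 11. 3⁻¹ ≡ 4 (mod 11), so λ ≡ 9.
  x = λ² - 10 - 2 = 81 - 12 ≡ 3; y = λ·(10 - 3) - 7 ≡ 1. → (3, 1)
5Q: (3, 1) + (2, 1). λ = (1 - 1)/(2 - 3) ≡ 0/10 mod 11. 10⁻¹ ≡ 10 (mod 11) since 10·10 = 100 ≡ 1, so λ ≡ 0.
  x = λ² - 3 - 2 = 0 - 5 ≡ 6; y = λ·(3 - 6) - 1 ≡ 10. → (6, 10)
6Q: (6, 10) + (2, 1). λ = (1 - 10)/(2 - 6) ≡ 2/7 mod 11. 7⁻¹ ≡ 8 (mod 11), so λ ≡ 5.
  x = λ² - 6 - 2 = 25 - 8 ≡ 6; y = λ·(6 - 6) - 10 ≡ 1. → (6, 1)
7Q: (6, 1) + (2, 1). λ = (1 - 1)/(2 - 6) ≡ 0/7 mod 11. 7⁻¹ ≡ 8 (mod 11) since 7·8 = 56 ≡ 1, so λ ≡ 0.
  x = λ² - 6 - 2 = 0 - 8 ≡ 3; y = λ·(6 - 3) - 1 ≡ 10. → (3, 10)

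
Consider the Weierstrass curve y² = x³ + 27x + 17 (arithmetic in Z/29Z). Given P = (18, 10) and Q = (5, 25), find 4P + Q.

(19, 9)

First 4P:
Repeated addition: build up to 4P.
2P: tangent at (18, 10): λ = (3·18² + 27)/(2·10) ≡ 13/20. 20⁻¹ ≡ 16 (mod 29), so λ ≡ 13·16 ≡ 5.
  x = λ² - 18 - 18 = 25 - 36 ≡ 18; y = λ·(18 - 18) - 10 ≡ 19. → (18, 19)
3P: (18, 19) + (18, 10): same x and y₁ ≡ -y₂, so the sum is O.
4P: O + (18, 10) = (18, 10) (identity).
4P = (18, 10).
Finally 4P + Q:
(18, 10) + (5, 25). λ = (25 - 10)/(5 - 18) ≡ 15/16 mod 29. 16⁻¹ ≡ 20 (mod 29), so λ ≡ 10.
  x = λ² - 18 - 5 = 100 - 23 ≡ 19; y = λ·(18 - 19) - 10 ≡ 9. → (19, 9)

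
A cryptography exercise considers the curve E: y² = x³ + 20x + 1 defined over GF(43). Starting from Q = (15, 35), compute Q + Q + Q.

(19, 4)

Repeated addition: build up to 3Q.
2Q: tangent at (15, 35): λ = (3·15² + 20)/(2·35) ≡ 7/27. 27⁻¹ ≡ 8 (mod 43), so λ ≡ 7·8 ≡ 13.
  x = λ² - 15 - 15 = 169 - 30 ≡ 10; y = λ·(15 - 10) - 35 ≡ 30. → (10, 30)
3Q: (10, 30) + (15, 35). λ = (35 - 30)/(15 - 10) ≡ 5/5 mod 43. 5⁻¹ ≡ 26 (mod 43), so λ ≡ 1.
  x = λ² - 10 - 15 = 1 - 25 ≡ 19; y = λ·(10 - 19) - 30 ≡ 4. → (19, 4)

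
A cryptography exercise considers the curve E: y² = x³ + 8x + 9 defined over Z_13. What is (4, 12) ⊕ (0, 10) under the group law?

(4, 12) + (0, 10). λ = (10 - 12)/(0 - 4) ≡ 11/9 mod 13. 9⁻¹ ≡ 3 (mod 13), so λ ≡ 7.
  x = λ² - 4 - 0 = 49 - 4 ≡ 6; y = λ·(4 - 6) - 12 ≡ 0. → (6, 0)

(6, 0)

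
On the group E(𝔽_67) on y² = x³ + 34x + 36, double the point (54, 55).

(35, 22)

tangent at (54, 55): λ = (3·54² + 34)/(2·55) ≡ 5/43. 43⁻¹ ≡ 53 (mod 67), so λ ≡ 5·53 ≡ 64.
  x = λ² - 54 - 54 = 4096 - 108 ≡ 35; y = λ·(54 - 35) - 55 ≡ 22. → (35, 22)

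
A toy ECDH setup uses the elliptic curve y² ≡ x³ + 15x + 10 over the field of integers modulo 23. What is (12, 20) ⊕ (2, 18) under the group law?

(21, 15)

(12, 20) + (2, 18). λ = (18 - 20)/(2 - 12) ≡ 21/13 mod 23. 13⁻¹ ≡ 16 (mod 23), so λ ≡ 14.
  x = λ² - 12 - 2 = 196 - 14 ≡ 21; y = λ·(12 - 21) - 20 ≡ 15. → (21, 15)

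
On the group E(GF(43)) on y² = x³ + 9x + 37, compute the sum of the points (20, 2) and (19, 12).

(18, 21)

(20, 2) + (19, 12). λ = (12 - 2)/(19 - 20) ≡ 10/42 mod 43. 42⁻¹ ≡ 42 (mod 43), so λ ≡ 33.
  x = λ² - 20 - 19 = 1089 - 39 ≡ 18; y = λ·(20 - 18) - 2 ≡ 21. → (18, 21)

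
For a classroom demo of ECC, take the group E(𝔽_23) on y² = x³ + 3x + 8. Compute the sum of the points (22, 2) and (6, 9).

(19, 1)

(22, 2) + (6, 9). λ = (9 - 2)/(6 - 22) ≡ 7/7 mod 23. 7⁻¹ ≡ 10 (mod 23), so λ ≡ 1.
  x = λ² - 22 - 6 = 1 - 28 ≡ 19; y = λ·(22 - 19) - 2 ≡ 1. → (19, 1)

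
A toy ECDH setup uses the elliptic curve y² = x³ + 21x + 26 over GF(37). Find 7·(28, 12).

(28, 12)

Write P = (28, 12).
Repeated addition: build up to 7P.
2P: tangent at (28, 12): λ = (3·28² + 21)/(2·12) ≡ 5/24. 24⁻¹ ≡ 17 (mod 37), so λ ≡ 5·17 ≡ 11.
  x = λ² - 28 - 28 = 121 - 56 ≡ 28; y = λ·(28 - 28) - 12 ≡ 25. → (28, 25)
3P: (28, 25) + (28, 12): same x and y₁ ≡ -y₂, so the sum is O.
4P: O + (28, 12) = (28, 12) (identity).
5P: tangent at (28, 12): λ = (3·28² + 21)/(2·12) ≡ 5/24. 24⁻¹ ≡ 17 (mod 37) since 24·17 = 408 ≡ 1, so λ ≡ 5·17 ≡ 11.
  x = λ² - 28 - 28 = 121 - 56 ≡ 28; y = λ·(28 - 28) - 12 ≡ 25. → (28, 25)
6P: (28, 25) + (28, 12): same x and y₁ ≡ -y₂, so the sum is O.
7P: O + (28, 12) = (28, 12) (identity).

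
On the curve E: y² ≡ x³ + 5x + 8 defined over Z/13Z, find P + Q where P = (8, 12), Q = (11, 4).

(8, 12) + (11, 4). λ = (4 - 12)/(11 - 8) ≡ 5/3 mod 13. 3⁻¹ ≡ 9 (mod 13), so λ ≡ 6.
  x = λ² - 8 - 11 = 36 - 19 ≡ 4; y = λ·(8 - 4) - 12 ≡ 12. → (4, 12)

(4, 12)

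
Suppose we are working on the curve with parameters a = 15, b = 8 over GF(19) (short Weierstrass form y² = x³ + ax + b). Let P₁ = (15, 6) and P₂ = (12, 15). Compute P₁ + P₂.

(15, 6) + (12, 15). λ = (15 - 6)/(12 - 15) ≡ 9/16 mod 19. 16⁻¹ ≡ 6 (mod 19), so λ ≡ 16.
  x = λ² - 15 - 12 = 256 - 27 ≡ 1; y = λ·(15 - 1) - 6 ≡ 9. → (1, 9)

(1, 9)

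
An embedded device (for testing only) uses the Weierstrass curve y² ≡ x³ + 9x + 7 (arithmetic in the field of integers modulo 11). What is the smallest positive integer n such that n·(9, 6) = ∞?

6

2P: tangent at (9, 6): λ = (3·9² + 9)/(2·6) ≡ 10/1. 1⁻¹ ≡ 1 (mod 11), so λ ≡ 10·1 ≡ 10.
  x = λ² - 9 - 9 = 100 - 18 ≡ 5; y = λ·(9 - 5) - 6 ≡ 1. → (5, 1)
3P: (5, 1) + (9, 6). λ = (6 - 1)/(9 - 5) ≡ 5/4 mod 11. 4⁻¹ ≡ 3 (mod 11), so λ ≡ 4.
  x = λ² - 5 - 9 = 16 - 14 ≡ 2; y = λ·(5 - 2) - 1 ≡ 0. → (2, 0)
4P: (2, 0) + (9, 6). λ = (6 - 0)/(9 - 2) ≡ 6/7 mod 11. 7⁻¹ ≡ 8 (mod 11), so λ ≡ 4.
  x = λ² - 2 - 9 = 16 - 11 ≡ 5; y = λ·(2 - 5) - 0 ≡ 10. → (5, 10)
5P: (5, 10) + (9, 6). λ = (6 - 10)/(9 - 5) ≡ 7/4 mod 11. 4⁻¹ ≡ 3 (mod 11) since 4·3 = 12 ≡ 1, so λ ≡ 10.
  x = λ² - 5 - 9 = 100 - 14 ≡ 9; y = λ·(5 - 9) - 10 ≡ 5. → (9, 5)
6P: (9, 5) + (9, 6): same x and y₁ ≡ -y₂, so the sum is ∞.
6P = ∞, so the order is 6.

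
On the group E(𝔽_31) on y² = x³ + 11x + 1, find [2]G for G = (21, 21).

(30, 12)

tangent at (21, 21): λ = (3·21² + 11)/(2·21) ≡ 1/11. 11⁻¹ ≡ 17 (mod 31) since 11·17 = 187 ≡ 1, so λ ≡ 1·17 ≡ 17.
  x = λ² - 21 - 21 = 289 - 42 ≡ 30; y = λ·(21 - 30) - 21 ≡ 12. → (30, 12)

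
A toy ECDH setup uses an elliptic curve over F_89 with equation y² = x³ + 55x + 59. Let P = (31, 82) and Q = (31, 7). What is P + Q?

The two points share x = 31 and their y-coordinates satisfy 82 + 7 ≡ 0 (mod 89), so they are inverses. Their sum is the point at infinity.

O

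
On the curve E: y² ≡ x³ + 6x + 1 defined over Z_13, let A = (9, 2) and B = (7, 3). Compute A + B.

(9, 2) + (7, 3). λ = (3 - 2)/(7 - 9) ≡ 1/11 mod 13. 11⁻¹ ≡ 6 (mod 13), so λ ≡ 6.
  x = λ² - 9 - 7 = 36 - 16 ≡ 7; y = λ·(9 - 7) - 2 ≡ 10. → (7, 10)

(7, 10)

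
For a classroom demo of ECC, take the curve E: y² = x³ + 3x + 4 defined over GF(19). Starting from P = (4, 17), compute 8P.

Repeated addition: build up to 8P.
2P: tangent at (4, 17): λ = (3·4² + 3)/(2·17) ≡ 13/15. 15⁻¹ ≡ 14 (mod 19) since 15·14 = 210 ≡ 1, so λ ≡ 13·14 ≡ 11.
  x = λ² - 4 - 4 = 121 - 8 ≡ 18; y = λ·(4 - 18) - 17 ≡ 0. → (18, 0)
3P: (18, 0) + (4, 17). λ = (17 - 0)/(4 - 18) ≡ 17/5 mod 19. 5⁻¹ ≡ 4 (mod 19), so λ ≡ 11.
  x = λ² - 18 - 4 = 121 - 22 ≡ 4; y = λ·(18 - 4) - 0 ≡ 2. → (4, 2)
4P: (4, 2) + (4, 17): same x and y₁ ≡ -y₂, so the sum is O.
5P: O + (4, 17) = (4, 17) (identity).
6P: tangent at (4, 17): λ = (3·4² + 3)/(2·17) ≡ 13/15. 15⁻¹ ≡ 14 (mod 19), so λ ≡ 13·14 ≡ 11.
  x = λ² - 4 - 4 = 121 - 8 ≡ 18; y = λ·(4 - 18) - 17 ≡ 0. → (18, 0)
7P: (18, 0) + (4, 17). λ = (17 - 0)/(4 - 18) ≡ 17/5 mod 19. 5⁻¹ ≡ 4 (mod 19) since 5·4 = 20 ≡ 1, so λ ≡ 11.
  x = λ² - 18 - 4 = 121 - 22 ≡ 4; y = λ·(18 - 4) - 0 ≡ 2. → (4, 2)
8P: (4, 2) + (4, 17): same x and y₁ ≡ -y₂, so the sum is O.

O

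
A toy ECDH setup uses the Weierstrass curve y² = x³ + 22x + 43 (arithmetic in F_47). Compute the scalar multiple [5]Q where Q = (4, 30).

Repeated addition: build up to 5Q.
2Q: tangent at (4, 30): λ = (3·4² + 22)/(2·30) ≡ 23/13. 13⁻¹ ≡ 29 (mod 47), so λ ≡ 23·29 ≡ 9.
  x = λ² - 4 - 4 = 81 - 8 ≡ 26; y = λ·(4 - 26) - 30 ≡ 7. → (26, 7)
3Q: (26, 7) + (4, 30). λ = (30 - 7)/(4 - 26) ≡ 23/25 mod 47. 25⁻¹ ≡ 32 (mod 47), so λ ≡ 31.
  x = λ² - 26 - 4 = 961 - 30 ≡ 38; y = λ·(26 - 38) - 7 ≡ 44. → (38, 44)
4Q: (38, 44) + (4, 30). λ = (30 - 44)/(4 - 38) ≡ 33/13 mod 47. 13⁻¹ ≡ 29 (mod 47), so λ ≡ 17.
  x = λ² - 38 - 4 = 289 - 42 ≡ 12; y = λ·(38 - 12) - 44 ≡ 22. → (12, 22)
5Q: (12, 22) + (4, 30). λ = (30 - 22)/(4 - 12) ≡ 8/39 mod 47. 39⁻¹ ≡ 41 (mod 47), so λ ≡ 46.
  x = λ² - 12 - 4 = 2116 - 16 ≡ 32; y = λ·(12 - 32) - 22 ≡ 45. → (32, 45)

(32, 45)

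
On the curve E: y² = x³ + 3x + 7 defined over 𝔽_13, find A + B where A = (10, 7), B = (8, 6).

(5, 2)

(10, 7) + (8, 6). λ = (6 - 7)/(8 - 10) ≡ 12/11 mod 13. 11⁻¹ ≡ 6 (mod 13) since 11·6 = 66 ≡ 1, so λ ≡ 7.
  x = λ² - 10 - 8 = 49 - 18 ≡ 5; y = λ·(10 - 5) - 7 ≡ 2. → (5, 2)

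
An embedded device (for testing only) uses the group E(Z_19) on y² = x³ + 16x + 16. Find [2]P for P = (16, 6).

(10, 6)

tangent at (16, 6): λ = (3·16² + 16)/(2·6) ≡ 5/12. 12⁻¹ ≡ 8 (mod 19) since 12·8 = 96 ≡ 1, so λ ≡ 5·8 ≡ 2.
  x = λ² - 16 - 16 = 4 - 32 ≡ 10; y = λ·(16 - 10) - 6 ≡ 6. → (10, 6)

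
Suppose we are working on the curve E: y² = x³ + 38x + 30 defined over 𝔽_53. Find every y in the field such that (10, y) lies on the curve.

x³ + 38x + 30 = 1410 ≡ 32 (mod 53).
32 is a non-residue mod 53; no y exists.

none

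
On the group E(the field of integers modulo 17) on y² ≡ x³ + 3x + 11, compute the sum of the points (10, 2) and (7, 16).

(1, 7)

(10, 2) + (7, 16). λ = (16 - 2)/(7 - 10) ≡ 14/14 mod 17. 14⁻¹ ≡ 11 (mod 17) since 14·11 = 154 ≡ 1, so λ ≡ 1.
  x = λ² - 10 - 7 = 1 - 17 ≡ 1; y = λ·(10 - 1) - 2 ≡ 7. → (1, 7)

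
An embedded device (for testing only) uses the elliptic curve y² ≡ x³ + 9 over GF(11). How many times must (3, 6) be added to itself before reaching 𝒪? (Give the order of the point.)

12

2P: tangent at (3, 6): λ = (3·3² + 0)/(2·6) ≡ 5/1. 1⁻¹ ≡ 1 (mod 11), so λ ≡ 5·1 ≡ 5.
  x = λ² - 3 - 3 = 25 - 6 ≡ 8; y = λ·(3 - 8) - 6 ≡ 2. → (8, 2)
3P: (8, 2) + (3, 6). λ = (6 - 2)/(3 - 8) ≡ 4/6 mod 11. 6⁻¹ ≡ 2 (mod 11), so λ ≡ 8.
  x = λ² - 8 - 3 = 64 - 11 ≡ 9; y = λ·(8 - 9) - 2 ≡ 1. → (9, 1)
4P: (9, 1) + (3, 6). λ = (6 - 1)/(3 - 9) ≡ 5/5 mod 11. 5⁻¹ ≡ 9 (mod 11), so λ ≡ 1.
  x = λ² - 9 - 3 = 1 - 12 ≡ 0; y = λ·(9 - 0) - 1 ≡ 8. → (0, 8)
5P: (0, 8) + (3, 6). λ = (6 - 8)/(3 - 0) ≡ 9/3 mod 11. 3⁻¹ ≡ 4 (mod 11), so λ ≡ 3.
  x = λ² - 0 - 3 = 9 - 3 ≡ 6; y = λ·(0 - 6) - 8 ≡ 7. → (6, 7)
6P: (6, 7) + (3, 6). λ = (6 - 7)/(3 - 6) ≡ 10/8 mod 11. 8⁻¹ ≡ 7 (mod 11), so λ ≡ 4.
  x = λ² - 6 - 3 = 16 - 9 ≡ 7; y = λ·(6 - 7) - 7 ≡ 0. → (7, 0)
7P: (7, 0) + (3, 6). λ = (6 - 0)/(3 - 7) ≡ 6/7 mod 11. 7⁻¹ ≡ 8 (mod 11) since 7·8 = 56 ≡ 1, so λ ≡ 4.
  x = λ² - 7 - 3 = 16 - 10 ≡ 6; y = λ·(7 - 6) - 0 ≡ 4. → (6, 4)
8P: (6, 4) + (3, 6). λ = (6 - 4)/(3 - 6) ≡ 2/8 mod 11. 8⁻¹ ≡ 7 (mod 11), so λ ≡ 3.
  x = λ² - 6 - 3 = 9 - 9 ≡ 0; y = λ·(6 - 0) - 4 ≡ 3. → (0, 3)
9P: (0, 3) + (3, 6). λ = (6 - 3)/(3 - 0) ≡ 3/3 mod 11. 3⁻¹ ≡ 4 (mod 11) since 3·4 = 12 ≡ 1, so λ ≡ 1.
  x = λ² - 0 - 3 = 1 - 3 ≡ 9; y = λ·(0 - 9) - 3 ≡ 10. → (9, 10)
10P: (9, 10) + (3, 6). λ = (6 - 10)/(3 - 9) ≡ 7/5 mod 11. 5⁻¹ ≡ 9 (mod 11), so λ ≡ 8.
  x = λ² - 9 - 3 = 64 - 12 ≡ 8; y = λ·(9 - 8) - 10 ≡ 9. → (8, 9)
11P: (8, 9) + (3, 6). λ = (6 - 9)/(3 - 8) ≡ 8/6 mod 11. 6⁻¹ ≡ 2 (mod 11), so λ ≡ 5.
  x = λ² - 8 - 3 = 25 - 11 ≡ 3; y = λ·(8 - 3) - 9 ≡ 5. → (3, 5)
12P: (3, 5) + (3, 6): same x and y₁ ≡ -y₂, so the sum is 𝒪.
12P = 𝒪, so the order is 12.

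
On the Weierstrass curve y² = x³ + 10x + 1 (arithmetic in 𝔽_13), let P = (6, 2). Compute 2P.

(10, 10)

tangent at (6, 2): λ = (3·6² + 10)/(2·2) ≡ 1/4. 4⁻¹ ≡ 10 (mod 13) since 4·10 = 40 ≡ 1, so λ ≡ 1·10 ≡ 10.
  x = λ² - 6 - 6 = 100 - 12 ≡ 10; y = λ·(6 - 10) - 2 ≡ 10. → (10, 10)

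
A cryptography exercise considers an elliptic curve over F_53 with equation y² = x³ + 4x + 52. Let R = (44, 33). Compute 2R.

tangent at (44, 33): λ = (3·44² + 4)/(2·33) ≡ 35/13. 13⁻¹ ≡ 49 (mod 53) since 13·49 = 637 ≡ 1, so λ ≡ 35·49 ≡ 19.
  x = λ² - 44 - 44 = 361 - 88 ≡ 8; y = λ·(44 - 8) - 33 ≡ 15. → (8, 15)

(8, 15)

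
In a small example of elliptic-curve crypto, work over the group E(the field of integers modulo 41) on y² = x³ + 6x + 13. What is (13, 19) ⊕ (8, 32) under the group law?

(12, 3)

(13, 19) + (8, 32). λ = (32 - 19)/(8 - 13) ≡ 13/36 mod 41. 36⁻¹ ≡ 8 (mod 41) since 36·8 = 288 ≡ 1, so λ ≡ 22.
  x = λ² - 13 - 8 = 484 - 21 ≡ 12; y = λ·(13 - 12) - 19 ≡ 3. → (12, 3)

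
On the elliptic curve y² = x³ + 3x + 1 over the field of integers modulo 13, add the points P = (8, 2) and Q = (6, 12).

(11, 0)

(8, 2) + (6, 12). λ = (12 - 2)/(6 - 8) ≡ 10/11 mod 13. 11⁻¹ ≡ 6 (mod 13), so λ ≡ 8.
  x = λ² - 8 - 6 = 64 - 14 ≡ 11; y = λ·(8 - 11) - 2 ≡ 0. → (11, 0)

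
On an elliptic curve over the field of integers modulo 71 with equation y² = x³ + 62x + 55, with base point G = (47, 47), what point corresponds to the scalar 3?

(30, 35)

Repeated addition: build up to 3G.
2G: tangent at (47, 47): λ = (3·47² + 62)/(2·47) ≡ 15/23. 23⁻¹ ≡ 34 (mod 71), so λ ≡ 15·34 ≡ 13.
  x = λ² - 47 - 47 = 169 - 94 ≡ 4; y = λ·(47 - 4) - 47 ≡ 15. → (4, 15)
3G: (4, 15) + (47, 47). λ = (47 - 15)/(47 - 4) ≡ 32/43 mod 71. 43⁻¹ ≡ 38 (mod 71), so λ ≡ 9.
  x = λ² - 4 - 47 = 81 - 51 ≡ 30; y = λ·(4 - 30) - 15 ≡ 35. → (30, 35)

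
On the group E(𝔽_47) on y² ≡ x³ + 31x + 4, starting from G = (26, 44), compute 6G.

(23, 37)

Double-and-add on 6 = (110)₂. Start with G = (26, 44) for the leading 1-bit.
double: tangent at (26, 44): λ = (3·26² + 31)/(2·44) ≡ 38/41. 41⁻¹ ≡ 39 (mod 47) since 41·39 = 1599 ≡ 1, so λ ≡ 38·39 ≡ 25.
  x = λ² - 26 - 26 = 625 - 52 ≡ 9; y = λ·(26 - 9) - 44 ≡ 5. → (9, 5)
add G: (9, 5) + (26, 44). λ = (44 - 5)/(26 - 9) ≡ 39/17 mod 47. 17⁻¹ ≡ 36 (mod 47) since 17·36 = 612 ≡ 1, so λ ≡ 41.
  x = λ² - 9 - 26 = 1681 - 35 ≡ 1; y = λ·(9 - 1) - 5 ≡ 41. → (1, 41)
double: tangent at (1, 41): λ = (3·1² + 31)/(2·41) ≡ 34/35. 35⁻¹ ≡ 43 (mod 47), so λ ≡ 34·43 ≡ 5.
  x = λ² - 1 - 1 = 25 - 2 ≡ 23; y = λ·(1 - 23) - 41 ≡ 37. → (23, 37)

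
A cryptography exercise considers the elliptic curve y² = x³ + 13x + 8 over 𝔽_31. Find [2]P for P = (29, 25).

(12, 30)

tangent at (29, 25): λ = (3·29² + 13)/(2·25) ≡ 25/19. 19⁻¹ ≡ 18 (mod 31), so λ ≡ 25·18 ≡ 16.
  x = λ² - 29 - 29 = 256 - 58 ≡ 12; y = λ·(29 - 12) - 25 ≡ 30. → (12, 30)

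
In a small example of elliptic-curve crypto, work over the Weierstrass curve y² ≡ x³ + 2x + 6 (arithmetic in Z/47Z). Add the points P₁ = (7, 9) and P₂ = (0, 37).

(7, 9) + (0, 37). λ = (37 - 9)/(0 - 7) ≡ 28/40 mod 47. 40⁻¹ ≡ 20 (mod 47) since 40·20 = 800 ≡ 1, so λ ≡ 43.
  x = λ² - 7 - 0 = 1849 - 7 ≡ 9; y = λ·(7 - 9) - 9 ≡ 46. → (9, 46)

(9, 46)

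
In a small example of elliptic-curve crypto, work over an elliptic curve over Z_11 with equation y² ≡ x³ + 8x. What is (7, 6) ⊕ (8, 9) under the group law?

(5, 0)

(7, 6) + (8, 9). λ = (9 - 6)/(8 - 7) ≡ 3/1 mod 11. 1⁻¹ ≡ 1 (mod 11) since 1·1 = 1 ≡ 1, so λ ≡ 3.
  x = λ² - 7 - 8 = 9 - 15 ≡ 5; y = λ·(7 - 5) - 6 ≡ 0. → (5, 0)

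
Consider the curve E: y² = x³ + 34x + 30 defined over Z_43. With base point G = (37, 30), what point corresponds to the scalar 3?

Repeated addition: build up to 3G.
2G: tangent at (37, 30): λ = (3·37² + 34)/(2·30) ≡ 13/17. 17⁻¹ ≡ 38 (mod 43), so λ ≡ 13·38 ≡ 21.
  x = λ² - 37 - 37 = 441 - 74 ≡ 23; y = λ·(37 - 23) - 30 ≡ 6. → (23, 6)
3G: (23, 6) + (37, 30). λ = (30 - 6)/(37 - 23) ≡ 24/14 mod 43. 14⁻¹ ≡ 40 (mod 43) since 14·40 = 560 ≡ 1, so λ ≡ 14.
  x = λ² - 23 - 37 = 196 - 60 ≡ 7; y = λ·(23 - 7) - 6 ≡ 3. → (7, 3)

(7, 3)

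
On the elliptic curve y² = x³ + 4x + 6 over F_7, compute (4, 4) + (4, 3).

The two points share x = 4 and their y-coordinates satisfy 4 + 3 ≡ 0 (mod 7), so they are inverses. Their sum is O.

O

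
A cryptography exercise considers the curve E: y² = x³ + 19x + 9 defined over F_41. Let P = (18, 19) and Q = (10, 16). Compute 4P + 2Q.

First 4P:
Double-and-add on 4 = (100)₂. Start with P = (18, 19) for the leading 1-bit.
double: tangent at (18, 19): λ = (3·18² + 19)/(2·19) ≡ 7/38. 38⁻¹ ≡ 27 (mod 41) since 38·27 = 1026 ≡ 1, so λ ≡ 7·27 ≡ 25.
  x = λ² - 18 - 18 = 625 - 36 ≡ 15; y = λ·(18 - 15) - 19 ≡ 15. → (15, 15)
double: tangent at (15, 15): λ = (3·15² + 19)/(2·15) ≡ 38/30. 30⁻¹ ≡ 26 (mod 41), so λ ≡ 38·26 ≡ 4.
  x = λ² - 15 - 15 = 16 - 30 ≡ 27; y = λ·(15 - 27) - 15 ≡ 19. → (27, 19)
4P = (27, 19).
Next 2Q:
Repeated addition: build up to 2Q.
2Q: tangent at (10, 16): λ = (3·10² + 19)/(2·16) ≡ 32/32. 32⁻¹ ≡ 9 (mod 41), so λ ≡ 32·9 ≡ 1.
  x = λ² - 10 - 10 = 1 - 20 ≡ 22; y = λ·(10 - 22) - 16 ≡ 13. → (22, 13)
2Q = (22, 13).
Finally 4P + 2Q:
(27, 19) + (22, 13). λ = (13 - 19)/(22 - 27) ≡ 35/36 mod 41. 36⁻¹ ≡ 8 (mod 41), so λ ≡ 34.
  x = λ² - 27 - 22 = 1156 - 49 ≡ 0; y = λ·(27 - 0) - 19 ≡ 38. → (0, 38)

(0, 38)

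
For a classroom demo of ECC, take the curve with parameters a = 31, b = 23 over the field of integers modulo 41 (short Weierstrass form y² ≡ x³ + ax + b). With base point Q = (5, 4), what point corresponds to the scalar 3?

(17, 16)

Repeated addition: build up to 3Q.
2Q: tangent at (5, 4): λ = (3·5² + 31)/(2·4) ≡ 24/8. 8⁻¹ ≡ 36 (mod 41) since 8·36 = 288 ≡ 1, so λ ≡ 24·36 ≡ 3.
  x = λ² - 5 - 5 = 9 - 10 ≡ 40; y = λ·(5 - 40) - 4 ≡ 14. → (40, 14)
3Q: (40, 14) + (5, 4). λ = (4 - 14)/(5 - 40) ≡ 31/6 mod 41. 6⁻¹ ≡ 7 (mod 41) since 6·7 = 42 ≡ 1, so λ ≡ 12.
  x = λ² - 40 - 5 = 144 - 45 ≡ 17; y = λ·(40 - 17) - 14 ≡ 16. → (17, 16)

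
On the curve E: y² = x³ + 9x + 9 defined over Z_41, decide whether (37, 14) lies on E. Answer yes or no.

yes

y² = 14² ≡ 32; x³ + 9x + 9 = 50995 ≡ 32 (mod 41). 32 = 32.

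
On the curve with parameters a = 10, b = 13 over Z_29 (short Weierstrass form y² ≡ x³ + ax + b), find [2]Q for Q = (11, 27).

(8, 5)

tangent at (11, 27): λ = (3·11² + 10)/(2·27) ≡ 25/25. 25⁻¹ ≡ 7 (mod 29), so λ ≡ 25·7 ≡ 1.
  x = λ² - 11 - 11 = 1 - 22 ≡ 8; y = λ·(11 - 8) - 27 ≡ 5. → (8, 5)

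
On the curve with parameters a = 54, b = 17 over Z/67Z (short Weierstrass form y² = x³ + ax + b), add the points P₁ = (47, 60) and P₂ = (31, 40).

(45, 43)

(47, 60) + (31, 40). λ = (40 - 60)/(31 - 47) ≡ 47/51 mod 67. 51⁻¹ ≡ 46 (mod 67) since 51·46 = 2346 ≡ 1, so λ ≡ 18.
  x = λ² - 47 - 31 = 324 - 78 ≡ 45; y = λ·(47 - 45) - 60 ≡ 43. → (45, 43)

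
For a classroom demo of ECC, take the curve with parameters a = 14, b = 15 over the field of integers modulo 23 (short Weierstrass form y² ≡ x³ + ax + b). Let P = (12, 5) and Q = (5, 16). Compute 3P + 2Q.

(8, 8)

First 3P:
Repeated addition: build up to 3P.
2P: tangent at (12, 5): λ = (3·12² + 14)/(2·5) ≡ 9/10. 10⁻¹ ≡ 7 (mod 23) since 10·7 = 70 ≡ 1, so λ ≡ 9·7 ≡ 17.
  x = λ² - 12 - 12 = 289 - 24 ≡ 12; y = λ·(12 - 12) - 5 ≡ 18. → (12, 18)
3P: (12, 18) + (12, 5): same x and y₁ ≡ -y₂, so the sum is O.
3P = O.
Next 2Q:
Repeated addition: build up to 2Q.
2Q: tangent at (5, 16): λ = (3·5² + 14)/(2·16) ≡ 20/9. 9⁻¹ ≡ 18 (mod 23), so λ ≡ 20·18 ≡ 15.
  x = λ² - 5 - 5 = 225 - 10 ≡ 8; y = λ·(5 - 8) - 16 ≡ 8. → (8, 8)
2Q = (8, 8).
Finally 3P + 2Q:
O + (8, 8) = (8, 8) (identity).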